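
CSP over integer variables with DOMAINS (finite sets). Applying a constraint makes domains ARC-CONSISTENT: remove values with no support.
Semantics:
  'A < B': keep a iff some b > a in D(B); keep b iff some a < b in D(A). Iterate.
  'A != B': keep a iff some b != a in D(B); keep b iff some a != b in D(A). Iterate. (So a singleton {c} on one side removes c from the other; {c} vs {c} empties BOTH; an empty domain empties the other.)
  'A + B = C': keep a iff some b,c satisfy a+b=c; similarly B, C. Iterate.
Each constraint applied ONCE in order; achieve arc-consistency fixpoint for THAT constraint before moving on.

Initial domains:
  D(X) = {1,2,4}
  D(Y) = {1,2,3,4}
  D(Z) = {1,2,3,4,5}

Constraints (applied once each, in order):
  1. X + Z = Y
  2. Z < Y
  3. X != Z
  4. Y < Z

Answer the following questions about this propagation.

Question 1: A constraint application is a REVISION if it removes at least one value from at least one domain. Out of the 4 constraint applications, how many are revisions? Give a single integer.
Constraint 1 (X + Z = Y) on D(X)={1,2,4} D(Z)={1,2,3,4,5} D(Y)={1,2,3,4}: X {1,2,4}->{1,2}; Z {1,2,3,4,5}->{1,2,3}; Y {1,2,3,4}->{2,3,4} => REVISION
Constraint 2 (Z < Y) on D(Z)={1,2,3} D(Y)={2,3,4}: no change => not a revision
Constraint 3 (X != Z) on D(X)={1,2} D(Z)={1,2,3}: no change => not a revision
Constraint 4 (Y < Z) on D(Y)={2,3,4} D(Z)={1,2,3}: Y {2,3,4}->{2}; Z {1,2,3}->{3} => REVISION
Total revisions = 2

Answer: 2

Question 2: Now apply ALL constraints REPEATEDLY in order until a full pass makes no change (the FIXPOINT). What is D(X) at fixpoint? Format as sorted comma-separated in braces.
pass 0 (initial): D(X)={1,2,4}
pass 1: X {1,2,4}->{1,2}; Y {1,2,3,4}->{2}; Z {1,2,3,4,5}->{3}
pass 2: X {1,2}->{}; Y {2}->{}; Z {3}->{}
pass 3: no change
Fixpoint after 3 passes: D(X) = {}

Answer: {}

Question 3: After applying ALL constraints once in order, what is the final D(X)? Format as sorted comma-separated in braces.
Constraint 1 (X + Z = Y) on D(X)={1,2,4} D(Z)={1,2,3,4,5} D(Y)={1,2,3,4}: X {1,2,4}->{1,2}; Z {1,2,3,4,5}->{1,2,3}; Y {1,2,3,4}->{2,3,4}
Constraint 2 (Z < Y) on D(Z)={1,2,3} D(Y)={2,3,4}: no change
Constraint 3 (X != Z) on D(X)={1,2} D(Z)={1,2,3}: no change
Constraint 4 (Y < Z) on D(Y)={2,3,4} D(Z)={1,2,3}: Y {2,3,4}->{2}; Z {1,2,3}->{3}
So after all 4 constraints: D(X) = {1,2}

Answer: {1,2}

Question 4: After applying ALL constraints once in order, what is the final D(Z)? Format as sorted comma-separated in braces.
Answer: {3}

Derivation:
Constraint 1 (X + Z = Y) on D(X)={1,2,4} D(Z)={1,2,3,4,5} D(Y)={1,2,3,4}: X {1,2,4}->{1,2}; Z {1,2,3,4,5}->{1,2,3}; Y {1,2,3,4}->{2,3,4}
Constraint 2 (Z < Y) on D(Z)={1,2,3} D(Y)={2,3,4}: no change
Constraint 3 (X != Z) on D(X)={1,2} D(Z)={1,2,3}: no change
Constraint 4 (Y < Z) on D(Y)={2,3,4} D(Z)={1,2,3}: Y {2,3,4}->{2}; Z {1,2,3}->{3}
So after all 4 constraints: D(Z) = {3}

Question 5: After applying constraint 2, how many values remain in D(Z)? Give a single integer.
Answer: 3

Derivation:
Constraint 1 (X + Z = Y) on D(X)={1,2,4} D(Z)={1,2,3,4,5} D(Y)={1,2,3,4}: X {1,2,4}->{1,2}; Z {1,2,3,4,5}->{1,2,3}; Y {1,2,3,4}->{2,3,4}
Constraint 2 (Z < Y) on D(Z)={1,2,3} D(Y)={2,3,4}: no change
So after constraint 2: D(Z)={1,2,3}, size = 3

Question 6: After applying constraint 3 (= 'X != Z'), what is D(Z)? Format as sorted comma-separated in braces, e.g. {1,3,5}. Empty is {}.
Constraint 1 (X + Z = Y) on D(X)={1,2,4} D(Z)={1,2,3,4,5} D(Y)={1,2,3,4}: X {1,2,4}->{1,2}; Z {1,2,3,4,5}->{1,2,3}; Y {1,2,3,4}->{2,3,4}
Constraint 2 (Z < Y) on D(Z)={1,2,3} D(Y)={2,3,4}: no change
Constraint 3 (X != Z) on D(X)={1,2} D(Z)={1,2,3}: no change
So after constraint 3: D(Z) = {1,2,3}

Answer: {1,2,3}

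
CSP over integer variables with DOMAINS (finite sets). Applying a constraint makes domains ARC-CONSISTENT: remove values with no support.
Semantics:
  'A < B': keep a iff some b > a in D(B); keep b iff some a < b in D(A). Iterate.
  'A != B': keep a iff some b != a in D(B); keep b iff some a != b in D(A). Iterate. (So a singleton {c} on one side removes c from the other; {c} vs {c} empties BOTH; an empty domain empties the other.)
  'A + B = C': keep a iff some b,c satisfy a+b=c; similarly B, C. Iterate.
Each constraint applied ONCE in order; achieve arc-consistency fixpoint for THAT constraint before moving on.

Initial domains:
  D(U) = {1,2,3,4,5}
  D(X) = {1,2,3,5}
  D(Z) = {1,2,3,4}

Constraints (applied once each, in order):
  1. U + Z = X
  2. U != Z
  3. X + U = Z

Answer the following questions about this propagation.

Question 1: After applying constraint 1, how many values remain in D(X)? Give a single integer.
Answer: 3

Derivation:
Constraint 1 (U + Z = X) on D(U)={1,2,3,4,5} D(Z)={1,2,3,4} D(X)={1,2,3,5}: U {1,2,3,4,5}->{1,2,3,4}; X {1,2,3,5}->{2,3,5}
So after constraint 1: D(X)={2,3,5}, size = 3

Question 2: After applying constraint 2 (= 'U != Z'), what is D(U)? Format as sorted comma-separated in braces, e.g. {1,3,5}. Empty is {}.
Answer: {1,2,3,4}

Derivation:
Constraint 1 (U + Z = X) on D(U)={1,2,3,4,5} D(Z)={1,2,3,4} D(X)={1,2,3,5}: U {1,2,3,4,5}->{1,2,3,4}; X {1,2,3,5}->{2,3,5}
Constraint 2 (U != Z) on D(U)={1,2,3,4} D(Z)={1,2,3,4}: no change
So after constraint 2: D(U) = {1,2,3,4}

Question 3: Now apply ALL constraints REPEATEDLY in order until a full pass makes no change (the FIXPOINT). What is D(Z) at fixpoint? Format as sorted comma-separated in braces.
Answer: {}

Derivation:
pass 0 (initial): D(Z)={1,2,3,4}
pass 1: U {1,2,3,4,5}->{1,2}; X {1,2,3,5}->{2,3}; Z {1,2,3,4}->{3,4}
pass 2: U {1,2}->{}; X {2,3}->{}; Z {3,4}->{}
pass 3: no change
Fixpoint after 3 passes: D(Z) = {}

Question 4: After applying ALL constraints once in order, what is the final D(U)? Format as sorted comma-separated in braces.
Answer: {1,2}

Derivation:
Constraint 1 (U + Z = X) on D(U)={1,2,3,4,5} D(Z)={1,2,3,4} D(X)={1,2,3,5}: U {1,2,3,4,5}->{1,2,3,4}; X {1,2,3,5}->{2,3,5}
Constraint 2 (U != Z) on D(U)={1,2,3,4} D(Z)={1,2,3,4}: no change
Constraint 3 (X + U = Z) on D(X)={2,3,5} D(U)={1,2,3,4} D(Z)={1,2,3,4}: X {2,3,5}->{2,3}; U {1,2,3,4}->{1,2}; Z {1,2,3,4}->{3,4}
So after all 3 constraints: D(U) = {1,2}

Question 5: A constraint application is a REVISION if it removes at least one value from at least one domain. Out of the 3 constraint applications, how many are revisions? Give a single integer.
Constraint 1 (U + Z = X) on D(U)={1,2,3,4,5} D(Z)={1,2,3,4} D(X)={1,2,3,5}: U {1,2,3,4,5}->{1,2,3,4}; X {1,2,3,5}->{2,3,5} => REVISION
Constraint 2 (U != Z) on D(U)={1,2,3,4} D(Z)={1,2,3,4}: no change => not a revision
Constraint 3 (X + U = Z) on D(X)={2,3,5} D(U)={1,2,3,4} D(Z)={1,2,3,4}: X {2,3,5}->{2,3}; U {1,2,3,4}->{1,2}; Z {1,2,3,4}->{3,4} => REVISION
Total revisions = 2

Answer: 2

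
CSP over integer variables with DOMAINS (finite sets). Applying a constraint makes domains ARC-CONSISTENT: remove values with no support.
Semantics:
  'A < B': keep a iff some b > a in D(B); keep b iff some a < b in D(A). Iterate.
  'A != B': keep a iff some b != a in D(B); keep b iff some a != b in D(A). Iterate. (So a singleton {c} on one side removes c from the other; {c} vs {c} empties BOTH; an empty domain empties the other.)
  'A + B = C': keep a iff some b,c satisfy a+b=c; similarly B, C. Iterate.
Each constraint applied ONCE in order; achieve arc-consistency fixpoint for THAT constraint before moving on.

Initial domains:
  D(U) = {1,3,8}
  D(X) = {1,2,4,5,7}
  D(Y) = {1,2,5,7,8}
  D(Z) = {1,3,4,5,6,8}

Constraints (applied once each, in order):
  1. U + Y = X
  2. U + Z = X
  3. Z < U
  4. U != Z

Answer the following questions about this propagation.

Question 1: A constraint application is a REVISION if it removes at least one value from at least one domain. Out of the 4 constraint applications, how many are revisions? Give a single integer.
Answer: 3

Derivation:
Constraint 1 (U + Y = X) on D(U)={1,3,8} D(Y)={1,2,5,7,8} D(X)={1,2,4,5,7}: U {1,3,8}->{1,3}; Y {1,2,5,7,8}->{1,2}; X {1,2,4,5,7}->{2,4,5} => REVISION
Constraint 2 (U + Z = X) on D(U)={1,3} D(Z)={1,3,4,5,6,8} D(X)={2,4,5}: Z {1,3,4,5,6,8}->{1,3,4} => REVISION
Constraint 3 (Z < U) on D(Z)={1,3,4} D(U)={1,3}: Z {1,3,4}->{1}; U {1,3}->{3} => REVISION
Constraint 4 (U != Z) on D(U)={3} D(Z)={1}: no change => not a revision
Total revisions = 3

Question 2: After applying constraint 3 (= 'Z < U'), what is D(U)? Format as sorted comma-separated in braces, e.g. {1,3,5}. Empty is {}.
Answer: {3}

Derivation:
Constraint 1 (U + Y = X) on D(U)={1,3,8} D(Y)={1,2,5,7,8} D(X)={1,2,4,5,7}: U {1,3,8}->{1,3}; Y {1,2,5,7,8}->{1,2}; X {1,2,4,5,7}->{2,4,5}
Constraint 2 (U + Z = X) on D(U)={1,3} D(Z)={1,3,4,5,6,8} D(X)={2,4,5}: Z {1,3,4,5,6,8}->{1,3,4}
Constraint 3 (Z < U) on D(Z)={1,3,4} D(U)={1,3}: Z {1,3,4}->{1}; U {1,3}->{3}
So after constraint 3: D(U) = {3}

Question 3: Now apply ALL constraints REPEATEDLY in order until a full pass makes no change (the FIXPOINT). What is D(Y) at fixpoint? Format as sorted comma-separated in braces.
Answer: {1}

Derivation:
pass 0 (initial): D(Y)={1,2,5,7,8}
pass 1: U {1,3,8}->{3}; X {1,2,4,5,7}->{2,4,5}; Y {1,2,5,7,8}->{1,2}; Z {1,3,4,5,6,8}->{1}
pass 2: X {2,4,5}->{4}
pass 3: Y {1,2}->{1}
pass 4: no change
Fixpoint after 4 passes: D(Y) = {1}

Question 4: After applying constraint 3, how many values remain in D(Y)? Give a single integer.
Constraint 1 (U + Y = X) on D(U)={1,3,8} D(Y)={1,2,5,7,8} D(X)={1,2,4,5,7}: U {1,3,8}->{1,3}; Y {1,2,5,7,8}->{1,2}; X {1,2,4,5,7}->{2,4,5}
Constraint 2 (U + Z = X) on D(U)={1,3} D(Z)={1,3,4,5,6,8} D(X)={2,4,5}: Z {1,3,4,5,6,8}->{1,3,4}
Constraint 3 (Z < U) on D(Z)={1,3,4} D(U)={1,3}: Z {1,3,4}->{1}; U {1,3}->{3}
So after constraint 3: D(Y)={1,2}, size = 2

Answer: 2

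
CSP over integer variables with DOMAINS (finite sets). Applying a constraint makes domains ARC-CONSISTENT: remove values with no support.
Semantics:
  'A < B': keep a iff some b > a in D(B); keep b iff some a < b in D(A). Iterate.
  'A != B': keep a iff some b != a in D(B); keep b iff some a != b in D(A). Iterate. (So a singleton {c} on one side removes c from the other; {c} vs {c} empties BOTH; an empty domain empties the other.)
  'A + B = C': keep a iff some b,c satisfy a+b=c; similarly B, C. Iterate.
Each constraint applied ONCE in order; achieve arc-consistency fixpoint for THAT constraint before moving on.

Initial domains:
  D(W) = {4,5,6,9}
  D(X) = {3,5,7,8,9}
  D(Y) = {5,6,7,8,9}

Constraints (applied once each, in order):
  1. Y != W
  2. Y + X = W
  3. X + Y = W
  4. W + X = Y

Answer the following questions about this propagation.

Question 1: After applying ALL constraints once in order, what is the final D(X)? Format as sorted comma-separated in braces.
Answer: {}

Derivation:
Constraint 1 (Y != W) on D(Y)={5,6,7,8,9} D(W)={4,5,6,9}: no change
Constraint 2 (Y + X = W) on D(Y)={5,6,7,8,9} D(X)={3,5,7,8,9} D(W)={4,5,6,9}: Y {5,6,7,8,9}->{6}; X {3,5,7,8,9}->{3}; W {4,5,6,9}->{9}
Constraint 3 (X + Y = W) on D(X)={3} D(Y)={6} D(W)={9}: no change
Constraint 4 (W + X = Y) on D(W)={9} D(X)={3} D(Y)={6}: W {9}->{}; X {3}->{}; Y {6}->{}
So after all 4 constraints: D(X) = {}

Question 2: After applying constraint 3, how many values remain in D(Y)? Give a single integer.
Answer: 1

Derivation:
Constraint 1 (Y != W) on D(Y)={5,6,7,8,9} D(W)={4,5,6,9}: no change
Constraint 2 (Y + X = W) on D(Y)={5,6,7,8,9} D(X)={3,5,7,8,9} D(W)={4,5,6,9}: Y {5,6,7,8,9}->{6}; X {3,5,7,8,9}->{3}; W {4,5,6,9}->{9}
Constraint 3 (X + Y = W) on D(X)={3} D(Y)={6} D(W)={9}: no change
So after constraint 3: D(Y)={6}, size = 1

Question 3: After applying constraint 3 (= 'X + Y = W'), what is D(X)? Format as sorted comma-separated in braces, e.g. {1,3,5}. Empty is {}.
Answer: {3}

Derivation:
Constraint 1 (Y != W) on D(Y)={5,6,7,8,9} D(W)={4,5,6,9}: no change
Constraint 2 (Y + X = W) on D(Y)={5,6,7,8,9} D(X)={3,5,7,8,9} D(W)={4,5,6,9}: Y {5,6,7,8,9}->{6}; X {3,5,7,8,9}->{3}; W {4,5,6,9}->{9}
Constraint 3 (X + Y = W) on D(X)={3} D(Y)={6} D(W)={9}: no change
So after constraint 3: D(X) = {3}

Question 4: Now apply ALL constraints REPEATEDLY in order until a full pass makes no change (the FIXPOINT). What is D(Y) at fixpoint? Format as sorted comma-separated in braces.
pass 0 (initial): D(Y)={5,6,7,8,9}
pass 1: W {4,5,6,9}->{}; X {3,5,7,8,9}->{}; Y {5,6,7,8,9}->{}
pass 2: no change
Fixpoint after 2 passes: D(Y) = {}

Answer: {}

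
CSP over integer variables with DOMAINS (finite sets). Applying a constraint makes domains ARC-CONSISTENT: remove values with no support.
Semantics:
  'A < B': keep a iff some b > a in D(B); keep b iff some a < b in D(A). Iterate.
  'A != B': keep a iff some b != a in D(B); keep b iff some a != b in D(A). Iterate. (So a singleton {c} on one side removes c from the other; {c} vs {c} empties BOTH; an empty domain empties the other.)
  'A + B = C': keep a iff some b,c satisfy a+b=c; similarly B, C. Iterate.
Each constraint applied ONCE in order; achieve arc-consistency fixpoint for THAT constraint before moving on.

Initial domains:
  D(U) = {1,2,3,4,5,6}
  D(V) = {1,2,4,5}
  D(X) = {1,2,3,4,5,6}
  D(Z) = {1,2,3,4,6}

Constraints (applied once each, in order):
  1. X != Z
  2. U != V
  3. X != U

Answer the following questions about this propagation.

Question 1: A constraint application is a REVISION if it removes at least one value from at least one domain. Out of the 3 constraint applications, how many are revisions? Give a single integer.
Answer: 0

Derivation:
Constraint 1 (X != Z) on D(X)={1,2,3,4,5,6} D(Z)={1,2,3,4,6}: no change => not a revision
Constraint 2 (U != V) on D(U)={1,2,3,4,5,6} D(V)={1,2,4,5}: no change => not a revision
Constraint 3 (X != U) on D(X)={1,2,3,4,5,6} D(U)={1,2,3,4,5,6}: no change => not a revision
Total revisions = 0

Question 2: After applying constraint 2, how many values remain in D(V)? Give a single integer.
Answer: 4

Derivation:
Constraint 1 (X != Z) on D(X)={1,2,3,4,5,6} D(Z)={1,2,3,4,6}: no change
Constraint 2 (U != V) on D(U)={1,2,3,4,5,6} D(V)={1,2,4,5}: no change
So after constraint 2: D(V)={1,2,4,5}, size = 4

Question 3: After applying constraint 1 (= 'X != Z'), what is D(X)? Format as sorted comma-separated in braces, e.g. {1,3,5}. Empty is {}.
Constraint 1 (X != Z) on D(X)={1,2,3,4,5,6} D(Z)={1,2,3,4,6}: no change
So after constraint 1: D(X) = {1,2,3,4,5,6}

Answer: {1,2,3,4,5,6}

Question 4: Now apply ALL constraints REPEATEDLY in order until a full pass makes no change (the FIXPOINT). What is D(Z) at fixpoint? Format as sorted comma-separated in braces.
pass 0 (initial): D(Z)={1,2,3,4,6}
pass 1: no change
Fixpoint after 1 passes: D(Z) = {1,2,3,4,6}

Answer: {1,2,3,4,6}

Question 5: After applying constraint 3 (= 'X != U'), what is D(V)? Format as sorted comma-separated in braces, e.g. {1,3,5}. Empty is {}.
Answer: {1,2,4,5}

Derivation:
Constraint 1 (X != Z) on D(X)={1,2,3,4,5,6} D(Z)={1,2,3,4,6}: no change
Constraint 2 (U != V) on D(U)={1,2,3,4,5,6} D(V)={1,2,4,5}: no change
Constraint 3 (X != U) on D(X)={1,2,3,4,5,6} D(U)={1,2,3,4,5,6}: no change
So after constraint 3: D(V) = {1,2,4,5}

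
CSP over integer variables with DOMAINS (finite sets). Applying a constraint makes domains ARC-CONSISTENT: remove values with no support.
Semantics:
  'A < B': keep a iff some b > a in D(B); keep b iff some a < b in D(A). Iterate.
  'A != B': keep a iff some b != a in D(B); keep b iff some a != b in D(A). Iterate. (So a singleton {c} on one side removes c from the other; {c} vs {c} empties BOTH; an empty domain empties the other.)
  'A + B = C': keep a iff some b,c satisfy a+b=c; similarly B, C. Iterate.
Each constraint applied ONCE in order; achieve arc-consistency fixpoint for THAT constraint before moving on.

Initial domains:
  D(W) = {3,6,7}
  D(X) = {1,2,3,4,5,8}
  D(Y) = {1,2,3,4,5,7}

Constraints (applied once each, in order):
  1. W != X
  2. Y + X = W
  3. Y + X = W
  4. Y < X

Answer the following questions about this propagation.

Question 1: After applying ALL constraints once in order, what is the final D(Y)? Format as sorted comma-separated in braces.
Answer: {1,2,3,4}

Derivation:
Constraint 1 (W != X) on D(W)={3,6,7} D(X)={1,2,3,4,5,8}: no change
Constraint 2 (Y + X = W) on D(Y)={1,2,3,4,5,7} D(X)={1,2,3,4,5,8} D(W)={3,6,7}: Y {1,2,3,4,5,7}->{1,2,3,4,5}; X {1,2,3,4,5,8}->{1,2,3,4,5}
Constraint 3 (Y + X = W) on D(Y)={1,2,3,4,5} D(X)={1,2,3,4,5} D(W)={3,6,7}: no change
Constraint 4 (Y < X) on D(Y)={1,2,3,4,5} D(X)={1,2,3,4,5}: Y {1,2,3,4,5}->{1,2,3,4}; X {1,2,3,4,5}->{2,3,4,5}
So after all 4 constraints: D(Y) = {1,2,3,4}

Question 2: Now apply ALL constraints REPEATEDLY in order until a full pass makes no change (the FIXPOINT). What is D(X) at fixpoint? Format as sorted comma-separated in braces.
Answer: {2,3,4,5}

Derivation:
pass 0 (initial): D(X)={1,2,3,4,5,8}
pass 1: X {1,2,3,4,5,8}->{2,3,4,5}; Y {1,2,3,4,5,7}->{1,2,3,4}
pass 2: no change
Fixpoint after 2 passes: D(X) = {2,3,4,5}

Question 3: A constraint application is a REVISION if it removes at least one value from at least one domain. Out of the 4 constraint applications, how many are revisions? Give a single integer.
Constraint 1 (W != X) on D(W)={3,6,7} D(X)={1,2,3,4,5,8}: no change => not a revision
Constraint 2 (Y + X = W) on D(Y)={1,2,3,4,5,7} D(X)={1,2,3,4,5,8} D(W)={3,6,7}: Y {1,2,3,4,5,7}->{1,2,3,4,5}; X {1,2,3,4,5,8}->{1,2,3,4,5} => REVISION
Constraint 3 (Y + X = W) on D(Y)={1,2,3,4,5} D(X)={1,2,3,4,5} D(W)={3,6,7}: no change => not a revision
Constraint 4 (Y < X) on D(Y)={1,2,3,4,5} D(X)={1,2,3,4,5}: Y {1,2,3,4,5}->{1,2,3,4}; X {1,2,3,4,5}->{2,3,4,5} => REVISION
Total revisions = 2

Answer: 2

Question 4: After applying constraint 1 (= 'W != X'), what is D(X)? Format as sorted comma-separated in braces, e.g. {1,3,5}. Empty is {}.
Answer: {1,2,3,4,5,8}

Derivation:
Constraint 1 (W != X) on D(W)={3,6,7} D(X)={1,2,3,4,5,8}: no change
So after constraint 1: D(X) = {1,2,3,4,5,8}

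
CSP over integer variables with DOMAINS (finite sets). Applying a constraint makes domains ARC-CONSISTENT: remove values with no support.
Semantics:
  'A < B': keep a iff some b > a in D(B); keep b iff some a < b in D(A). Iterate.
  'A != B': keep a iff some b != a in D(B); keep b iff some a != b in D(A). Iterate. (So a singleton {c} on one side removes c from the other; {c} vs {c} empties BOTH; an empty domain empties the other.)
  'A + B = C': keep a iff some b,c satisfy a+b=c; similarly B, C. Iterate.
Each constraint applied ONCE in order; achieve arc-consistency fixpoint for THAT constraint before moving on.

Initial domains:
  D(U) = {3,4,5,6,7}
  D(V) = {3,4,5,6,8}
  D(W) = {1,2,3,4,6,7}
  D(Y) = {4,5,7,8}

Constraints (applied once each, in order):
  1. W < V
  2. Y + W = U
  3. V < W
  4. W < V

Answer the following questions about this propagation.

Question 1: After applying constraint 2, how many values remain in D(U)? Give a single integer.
Answer: 3

Derivation:
Constraint 1 (W < V) on D(W)={1,2,3,4,6,7} D(V)={3,4,5,6,8}: no change
Constraint 2 (Y + W = U) on D(Y)={4,5,7,8} D(W)={1,2,3,4,6,7} D(U)={3,4,5,6,7}: Y {4,5,7,8}->{4,5}; W {1,2,3,4,6,7}->{1,2,3}; U {3,4,5,6,7}->{5,6,7}
So after constraint 2: D(U)={5,6,7}, size = 3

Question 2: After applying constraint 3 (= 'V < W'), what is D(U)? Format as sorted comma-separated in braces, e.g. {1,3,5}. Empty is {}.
Constraint 1 (W < V) on D(W)={1,2,3,4,6,7} D(V)={3,4,5,6,8}: no change
Constraint 2 (Y + W = U) on D(Y)={4,5,7,8} D(W)={1,2,3,4,6,7} D(U)={3,4,5,6,7}: Y {4,5,7,8}->{4,5}; W {1,2,3,4,6,7}->{1,2,3}; U {3,4,5,6,7}->{5,6,7}
Constraint 3 (V < W) on D(V)={3,4,5,6,8} D(W)={1,2,3}: V {3,4,5,6,8}->{}; W {1,2,3}->{}
So after constraint 3: D(U) = {5,6,7}

Answer: {5,6,7}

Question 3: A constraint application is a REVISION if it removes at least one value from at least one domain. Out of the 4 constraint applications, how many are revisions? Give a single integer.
Answer: 2

Derivation:
Constraint 1 (W < V) on D(W)={1,2,3,4,6,7} D(V)={3,4,5,6,8}: no change => not a revision
Constraint 2 (Y + W = U) on D(Y)={4,5,7,8} D(W)={1,2,3,4,6,7} D(U)={3,4,5,6,7}: Y {4,5,7,8}->{4,5}; W {1,2,3,4,6,7}->{1,2,3}; U {3,4,5,6,7}->{5,6,7} => REVISION
Constraint 3 (V < W) on D(V)={3,4,5,6,8} D(W)={1,2,3}: V {3,4,5,6,8}->{}; W {1,2,3}->{} => REVISION
Constraint 4 (W < V) on D(W)={} D(V)={}: no change => not a revision
Total revisions = 2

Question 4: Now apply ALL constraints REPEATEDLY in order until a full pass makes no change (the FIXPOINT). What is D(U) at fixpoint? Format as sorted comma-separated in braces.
pass 0 (initial): D(U)={3,4,5,6,7}
pass 1: U {3,4,5,6,7}->{5,6,7}; V {3,4,5,6,8}->{}; W {1,2,3,4,6,7}->{}; Y {4,5,7,8}->{4,5}
pass 2: U {5,6,7}->{}; Y {4,5}->{}
pass 3: no change
Fixpoint after 3 passes: D(U) = {}

Answer: {}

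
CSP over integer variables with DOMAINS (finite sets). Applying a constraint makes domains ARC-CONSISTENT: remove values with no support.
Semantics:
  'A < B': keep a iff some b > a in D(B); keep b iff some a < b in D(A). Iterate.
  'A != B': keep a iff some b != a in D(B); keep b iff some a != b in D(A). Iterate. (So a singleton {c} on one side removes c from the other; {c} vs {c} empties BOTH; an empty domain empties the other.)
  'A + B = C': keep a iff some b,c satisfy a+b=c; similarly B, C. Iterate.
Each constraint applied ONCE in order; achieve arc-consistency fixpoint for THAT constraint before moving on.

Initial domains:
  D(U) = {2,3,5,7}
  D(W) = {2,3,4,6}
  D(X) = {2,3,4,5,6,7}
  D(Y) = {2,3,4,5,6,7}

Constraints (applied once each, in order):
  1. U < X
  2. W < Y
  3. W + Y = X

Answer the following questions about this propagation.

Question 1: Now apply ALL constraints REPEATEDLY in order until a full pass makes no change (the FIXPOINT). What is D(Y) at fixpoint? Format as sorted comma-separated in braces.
pass 0 (initial): D(Y)={2,3,4,5,6,7}
pass 1: U {2,3,5,7}->{2,3,5}; W {2,3,4,6}->{2,3,4}; X {2,3,4,5,6,7}->{5,6,7}; Y {2,3,4,5,6,7}->{3,4,5}
pass 2: no change
Fixpoint after 2 passes: D(Y) = {3,4,5}

Answer: {3,4,5}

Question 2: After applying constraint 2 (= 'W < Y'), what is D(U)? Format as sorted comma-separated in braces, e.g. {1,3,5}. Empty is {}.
Constraint 1 (U < X) on D(U)={2,3,5,7} D(X)={2,3,4,5,6,7}: U {2,3,5,7}->{2,3,5}; X {2,3,4,5,6,7}->{3,4,5,6,7}
Constraint 2 (W < Y) on D(W)={2,3,4,6} D(Y)={2,3,4,5,6,7}: Y {2,3,4,5,6,7}->{3,4,5,6,7}
So after constraint 2: D(U) = {2,3,5}

Answer: {2,3,5}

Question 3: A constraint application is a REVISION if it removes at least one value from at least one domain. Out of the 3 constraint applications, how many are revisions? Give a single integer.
Answer: 3

Derivation:
Constraint 1 (U < X) on D(U)={2,3,5,7} D(X)={2,3,4,5,6,7}: U {2,3,5,7}->{2,3,5}; X {2,3,4,5,6,7}->{3,4,5,6,7} => REVISION
Constraint 2 (W < Y) on D(W)={2,3,4,6} D(Y)={2,3,4,5,6,7}: Y {2,3,4,5,6,7}->{3,4,5,6,7} => REVISION
Constraint 3 (W + Y = X) on D(W)={2,3,4,6} D(Y)={3,4,5,6,7} D(X)={3,4,5,6,7}: W {2,3,4,6}->{2,3,4}; Y {3,4,5,6,7}->{3,4,5}; X {3,4,5,6,7}->{5,6,7} => REVISION
Total revisions = 3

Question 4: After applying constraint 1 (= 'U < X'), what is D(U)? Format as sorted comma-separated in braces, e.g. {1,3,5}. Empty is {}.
Constraint 1 (U < X) on D(U)={2,3,5,7} D(X)={2,3,4,5,6,7}: U {2,3,5,7}->{2,3,5}; X {2,3,4,5,6,7}->{3,4,5,6,7}
So after constraint 1: D(U) = {2,3,5}

Answer: {2,3,5}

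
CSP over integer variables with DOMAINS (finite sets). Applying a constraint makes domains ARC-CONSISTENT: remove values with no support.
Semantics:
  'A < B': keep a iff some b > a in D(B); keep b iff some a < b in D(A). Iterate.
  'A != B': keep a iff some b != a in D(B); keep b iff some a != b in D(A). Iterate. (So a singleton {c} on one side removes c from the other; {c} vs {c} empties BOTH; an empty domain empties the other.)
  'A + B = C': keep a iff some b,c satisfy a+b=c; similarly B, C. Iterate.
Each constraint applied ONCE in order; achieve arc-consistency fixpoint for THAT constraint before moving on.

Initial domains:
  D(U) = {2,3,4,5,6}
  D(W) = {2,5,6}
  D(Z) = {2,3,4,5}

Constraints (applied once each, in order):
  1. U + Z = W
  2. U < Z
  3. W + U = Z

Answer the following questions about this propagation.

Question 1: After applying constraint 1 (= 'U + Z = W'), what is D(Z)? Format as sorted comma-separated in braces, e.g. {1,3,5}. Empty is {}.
Constraint 1 (U + Z = W) on D(U)={2,3,4,5,6} D(Z)={2,3,4,5} D(W)={2,5,6}: U {2,3,4,5,6}->{2,3,4}; Z {2,3,4,5}->{2,3,4}; W {2,5,6}->{5,6}
So after constraint 1: D(Z) = {2,3,4}

Answer: {2,3,4}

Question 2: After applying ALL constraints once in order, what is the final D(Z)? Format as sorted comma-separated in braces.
Answer: {}

Derivation:
Constraint 1 (U + Z = W) on D(U)={2,3,4,5,6} D(Z)={2,3,4,5} D(W)={2,5,6}: U {2,3,4,5,6}->{2,3,4}; Z {2,3,4,5}->{2,3,4}; W {2,5,6}->{5,6}
Constraint 2 (U < Z) on D(U)={2,3,4} D(Z)={2,3,4}: U {2,3,4}->{2,3}; Z {2,3,4}->{3,4}
Constraint 3 (W + U = Z) on D(W)={5,6} D(U)={2,3} D(Z)={3,4}: W {5,6}->{}; U {2,3}->{}; Z {3,4}->{}
So after all 3 constraints: D(Z) = {}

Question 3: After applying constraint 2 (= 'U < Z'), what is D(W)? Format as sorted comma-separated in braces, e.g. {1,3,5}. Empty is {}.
Constraint 1 (U + Z = W) on D(U)={2,3,4,5,6} D(Z)={2,3,4,5} D(W)={2,5,6}: U {2,3,4,5,6}->{2,3,4}; Z {2,3,4,5}->{2,3,4}; W {2,5,6}->{5,6}
Constraint 2 (U < Z) on D(U)={2,3,4} D(Z)={2,3,4}: U {2,3,4}->{2,3}; Z {2,3,4}->{3,4}
So after constraint 2: D(W) = {5,6}

Answer: {5,6}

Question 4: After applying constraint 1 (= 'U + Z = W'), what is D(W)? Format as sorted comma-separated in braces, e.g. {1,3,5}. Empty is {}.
Constraint 1 (U + Z = W) on D(U)={2,3,4,5,6} D(Z)={2,3,4,5} D(W)={2,5,6}: U {2,3,4,5,6}->{2,3,4}; Z {2,3,4,5}->{2,3,4}; W {2,5,6}->{5,6}
So after constraint 1: D(W) = {5,6}

Answer: {5,6}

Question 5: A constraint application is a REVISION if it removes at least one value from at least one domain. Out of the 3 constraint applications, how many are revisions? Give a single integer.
Constraint 1 (U + Z = W) on D(U)={2,3,4,5,6} D(Z)={2,3,4,5} D(W)={2,5,6}: U {2,3,4,5,6}->{2,3,4}; Z {2,3,4,5}->{2,3,4}; W {2,5,6}->{5,6} => REVISION
Constraint 2 (U < Z) on D(U)={2,3,4} D(Z)={2,3,4}: U {2,3,4}->{2,3}; Z {2,3,4}->{3,4} => REVISION
Constraint 3 (W + U = Z) on D(W)={5,6} D(U)={2,3} D(Z)={3,4}: W {5,6}->{}; U {2,3}->{}; Z {3,4}->{} => REVISION
Total revisions = 3

Answer: 3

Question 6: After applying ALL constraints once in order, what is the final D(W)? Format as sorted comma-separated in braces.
Answer: {}

Derivation:
Constraint 1 (U + Z = W) on D(U)={2,3,4,5,6} D(Z)={2,3,4,5} D(W)={2,5,6}: U {2,3,4,5,6}->{2,3,4}; Z {2,3,4,5}->{2,3,4}; W {2,5,6}->{5,6}
Constraint 2 (U < Z) on D(U)={2,3,4} D(Z)={2,3,4}: U {2,3,4}->{2,3}; Z {2,3,4}->{3,4}
Constraint 3 (W + U = Z) on D(W)={5,6} D(U)={2,3} D(Z)={3,4}: W {5,6}->{}; U {2,3}->{}; Z {3,4}->{}
So after all 3 constraints: D(W) = {}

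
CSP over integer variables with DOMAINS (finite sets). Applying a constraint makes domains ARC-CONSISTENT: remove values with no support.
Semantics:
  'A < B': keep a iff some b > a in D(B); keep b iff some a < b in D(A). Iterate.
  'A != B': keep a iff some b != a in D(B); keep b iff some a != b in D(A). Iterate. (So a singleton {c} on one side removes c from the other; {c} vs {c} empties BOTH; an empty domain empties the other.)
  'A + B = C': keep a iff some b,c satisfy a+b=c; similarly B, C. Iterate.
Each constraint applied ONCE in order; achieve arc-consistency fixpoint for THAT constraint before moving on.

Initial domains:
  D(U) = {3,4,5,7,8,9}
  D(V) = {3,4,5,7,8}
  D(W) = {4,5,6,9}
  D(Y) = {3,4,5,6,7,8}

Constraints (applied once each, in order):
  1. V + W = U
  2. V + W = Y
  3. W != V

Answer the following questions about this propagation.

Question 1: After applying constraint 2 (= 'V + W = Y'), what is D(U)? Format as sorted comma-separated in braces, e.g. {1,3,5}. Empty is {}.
Answer: {7,8,9}

Derivation:
Constraint 1 (V + W = U) on D(V)={3,4,5,7,8} D(W)={4,5,6,9} D(U)={3,4,5,7,8,9}: V {3,4,5,7,8}->{3,4,5}; W {4,5,6,9}->{4,5,6}; U {3,4,5,7,8,9}->{7,8,9}
Constraint 2 (V + W = Y) on D(V)={3,4,5} D(W)={4,5,6} D(Y)={3,4,5,6,7,8}: V {3,4,5}->{3,4}; W {4,5,6}->{4,5}; Y {3,4,5,6,7,8}->{7,8}
So after constraint 2: D(U) = {7,8,9}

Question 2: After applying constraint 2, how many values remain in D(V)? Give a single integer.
Constraint 1 (V + W = U) on D(V)={3,4,5,7,8} D(W)={4,5,6,9} D(U)={3,4,5,7,8,9}: V {3,4,5,7,8}->{3,4,5}; W {4,5,6,9}->{4,5,6}; U {3,4,5,7,8,9}->{7,8,9}
Constraint 2 (V + W = Y) on D(V)={3,4,5} D(W)={4,5,6} D(Y)={3,4,5,6,7,8}: V {3,4,5}->{3,4}; W {4,5,6}->{4,5}; Y {3,4,5,6,7,8}->{7,8}
So after constraint 2: D(V)={3,4}, size = 2

Answer: 2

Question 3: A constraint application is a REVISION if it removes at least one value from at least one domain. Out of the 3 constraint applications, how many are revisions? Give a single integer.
Answer: 2

Derivation:
Constraint 1 (V + W = U) on D(V)={3,4,5,7,8} D(W)={4,5,6,9} D(U)={3,4,5,7,8,9}: V {3,4,5,7,8}->{3,4,5}; W {4,5,6,9}->{4,5,6}; U {3,4,5,7,8,9}->{7,8,9} => REVISION
Constraint 2 (V + W = Y) on D(V)={3,4,5} D(W)={4,5,6} D(Y)={3,4,5,6,7,8}: V {3,4,5}->{3,4}; W {4,5,6}->{4,5}; Y {3,4,5,6,7,8}->{7,8} => REVISION
Constraint 3 (W != V) on D(W)={4,5} D(V)={3,4}: no change => not a revision
Total revisions = 2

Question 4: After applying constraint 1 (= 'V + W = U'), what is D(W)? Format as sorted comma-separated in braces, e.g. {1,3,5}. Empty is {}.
Answer: {4,5,6}

Derivation:
Constraint 1 (V + W = U) on D(V)={3,4,5,7,8} D(W)={4,5,6,9} D(U)={3,4,5,7,8,9}: V {3,4,5,7,8}->{3,4,5}; W {4,5,6,9}->{4,5,6}; U {3,4,5,7,8,9}->{7,8,9}
So after constraint 1: D(W) = {4,5,6}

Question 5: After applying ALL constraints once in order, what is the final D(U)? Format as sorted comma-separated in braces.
Answer: {7,8,9}

Derivation:
Constraint 1 (V + W = U) on D(V)={3,4,5,7,8} D(W)={4,5,6,9} D(U)={3,4,5,7,8,9}: V {3,4,5,7,8}->{3,4,5}; W {4,5,6,9}->{4,5,6}; U {3,4,5,7,8,9}->{7,8,9}
Constraint 2 (V + W = Y) on D(V)={3,4,5} D(W)={4,5,6} D(Y)={3,4,5,6,7,8}: V {3,4,5}->{3,4}; W {4,5,6}->{4,5}; Y {3,4,5,6,7,8}->{7,8}
Constraint 3 (W != V) on D(W)={4,5} D(V)={3,4}: no change
So after all 3 constraints: D(U) = {7,8,9}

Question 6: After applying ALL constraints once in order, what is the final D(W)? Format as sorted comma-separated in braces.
Answer: {4,5}

Derivation:
Constraint 1 (V + W = U) on D(V)={3,4,5,7,8} D(W)={4,5,6,9} D(U)={3,4,5,7,8,9}: V {3,4,5,7,8}->{3,4,5}; W {4,5,6,9}->{4,5,6}; U {3,4,5,7,8,9}->{7,8,9}
Constraint 2 (V + W = Y) on D(V)={3,4,5} D(W)={4,5,6} D(Y)={3,4,5,6,7,8}: V {3,4,5}->{3,4}; W {4,5,6}->{4,5}; Y {3,4,5,6,7,8}->{7,8}
Constraint 3 (W != V) on D(W)={4,5} D(V)={3,4}: no change
So after all 3 constraints: D(W) = {4,5}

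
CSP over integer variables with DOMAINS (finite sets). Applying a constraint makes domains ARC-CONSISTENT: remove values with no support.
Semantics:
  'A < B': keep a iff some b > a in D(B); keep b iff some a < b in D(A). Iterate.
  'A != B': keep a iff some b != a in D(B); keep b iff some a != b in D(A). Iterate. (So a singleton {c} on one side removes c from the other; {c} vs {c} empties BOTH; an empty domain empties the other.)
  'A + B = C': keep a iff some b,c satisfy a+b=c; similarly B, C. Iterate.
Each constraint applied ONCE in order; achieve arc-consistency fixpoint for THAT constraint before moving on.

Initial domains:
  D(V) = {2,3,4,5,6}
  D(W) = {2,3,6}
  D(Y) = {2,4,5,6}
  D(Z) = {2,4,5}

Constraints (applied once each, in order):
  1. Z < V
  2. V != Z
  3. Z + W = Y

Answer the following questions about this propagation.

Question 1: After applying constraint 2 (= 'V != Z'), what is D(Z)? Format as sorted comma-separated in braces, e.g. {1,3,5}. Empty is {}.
Answer: {2,4,5}

Derivation:
Constraint 1 (Z < V) on D(Z)={2,4,5} D(V)={2,3,4,5,6}: V {2,3,4,5,6}->{3,4,5,6}
Constraint 2 (V != Z) on D(V)={3,4,5,6} D(Z)={2,4,5}: no change
So after constraint 2: D(Z) = {2,4,5}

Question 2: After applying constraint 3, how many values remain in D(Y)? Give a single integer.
Answer: 3

Derivation:
Constraint 1 (Z < V) on D(Z)={2,4,5} D(V)={2,3,4,5,6}: V {2,3,4,5,6}->{3,4,5,6}
Constraint 2 (V != Z) on D(V)={3,4,5,6} D(Z)={2,4,5}: no change
Constraint 3 (Z + W = Y) on D(Z)={2,4,5} D(W)={2,3,6} D(Y)={2,4,5,6}: Z {2,4,5}->{2,4}; W {2,3,6}->{2,3}; Y {2,4,5,6}->{4,5,6}
So after constraint 3: D(Y)={4,5,6}, size = 3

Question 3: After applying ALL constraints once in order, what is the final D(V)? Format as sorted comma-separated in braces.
Constraint 1 (Z < V) on D(Z)={2,4,5} D(V)={2,3,4,5,6}: V {2,3,4,5,6}->{3,4,5,6}
Constraint 2 (V != Z) on D(V)={3,4,5,6} D(Z)={2,4,5}: no change
Constraint 3 (Z + W = Y) on D(Z)={2,4,5} D(W)={2,3,6} D(Y)={2,4,5,6}: Z {2,4,5}->{2,4}; W {2,3,6}->{2,3}; Y {2,4,5,6}->{4,5,6}
So after all 3 constraints: D(V) = {3,4,5,6}

Answer: {3,4,5,6}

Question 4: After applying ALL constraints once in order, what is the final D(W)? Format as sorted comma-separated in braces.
Answer: {2,3}

Derivation:
Constraint 1 (Z < V) on D(Z)={2,4,5} D(V)={2,3,4,5,6}: V {2,3,4,5,6}->{3,4,5,6}
Constraint 2 (V != Z) on D(V)={3,4,5,6} D(Z)={2,4,5}: no change
Constraint 3 (Z + W = Y) on D(Z)={2,4,5} D(W)={2,3,6} D(Y)={2,4,5,6}: Z {2,4,5}->{2,4}; W {2,3,6}->{2,3}; Y {2,4,5,6}->{4,5,6}
So after all 3 constraints: D(W) = {2,3}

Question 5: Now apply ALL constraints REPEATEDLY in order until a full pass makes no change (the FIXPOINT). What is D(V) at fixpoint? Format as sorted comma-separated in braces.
Answer: {3,4,5,6}

Derivation:
pass 0 (initial): D(V)={2,3,4,5,6}
pass 1: V {2,3,4,5,6}->{3,4,5,6}; W {2,3,6}->{2,3}; Y {2,4,5,6}->{4,5,6}; Z {2,4,5}->{2,4}
pass 2: no change
Fixpoint after 2 passes: D(V) = {3,4,5,6}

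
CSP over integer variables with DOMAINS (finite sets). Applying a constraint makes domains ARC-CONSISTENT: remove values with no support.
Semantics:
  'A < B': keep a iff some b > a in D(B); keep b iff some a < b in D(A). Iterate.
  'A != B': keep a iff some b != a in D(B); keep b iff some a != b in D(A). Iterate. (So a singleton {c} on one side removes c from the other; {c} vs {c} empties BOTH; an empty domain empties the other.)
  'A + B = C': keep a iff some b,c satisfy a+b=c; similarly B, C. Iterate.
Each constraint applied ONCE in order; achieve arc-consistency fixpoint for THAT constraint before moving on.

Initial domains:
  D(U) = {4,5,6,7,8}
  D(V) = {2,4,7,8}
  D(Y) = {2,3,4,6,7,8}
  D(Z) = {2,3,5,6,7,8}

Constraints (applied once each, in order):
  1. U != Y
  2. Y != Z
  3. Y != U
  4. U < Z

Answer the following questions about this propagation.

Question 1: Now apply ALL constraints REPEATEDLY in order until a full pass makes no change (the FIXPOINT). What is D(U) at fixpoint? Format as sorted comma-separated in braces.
pass 0 (initial): D(U)={4,5,6,7,8}
pass 1: U {4,5,6,7,8}->{4,5,6,7}; Z {2,3,5,6,7,8}->{5,6,7,8}
pass 2: no change
Fixpoint after 2 passes: D(U) = {4,5,6,7}

Answer: {4,5,6,7}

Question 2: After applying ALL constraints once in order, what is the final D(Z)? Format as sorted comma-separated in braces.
Constraint 1 (U != Y) on D(U)={4,5,6,7,8} D(Y)={2,3,4,6,7,8}: no change
Constraint 2 (Y != Z) on D(Y)={2,3,4,6,7,8} D(Z)={2,3,5,6,7,8}: no change
Constraint 3 (Y != U) on D(Y)={2,3,4,6,7,8} D(U)={4,5,6,7,8}: no change
Constraint 4 (U < Z) on D(U)={4,5,6,7,8} D(Z)={2,3,5,6,7,8}: U {4,5,6,7,8}->{4,5,6,7}; Z {2,3,5,6,7,8}->{5,6,7,8}
So after all 4 constraints: D(Z) = {5,6,7,8}

Answer: {5,6,7,8}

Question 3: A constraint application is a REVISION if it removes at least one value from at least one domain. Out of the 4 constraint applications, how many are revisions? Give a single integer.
Answer: 1

Derivation:
Constraint 1 (U != Y) on D(U)={4,5,6,7,8} D(Y)={2,3,4,6,7,8}: no change => not a revision
Constraint 2 (Y != Z) on D(Y)={2,3,4,6,7,8} D(Z)={2,3,5,6,7,8}: no change => not a revision
Constraint 3 (Y != U) on D(Y)={2,3,4,6,7,8} D(U)={4,5,6,7,8}: no change => not a revision
Constraint 4 (U < Z) on D(U)={4,5,6,7,8} D(Z)={2,3,5,6,7,8}: U {4,5,6,7,8}->{4,5,6,7}; Z {2,3,5,6,7,8}->{5,6,7,8} => REVISION
Total revisions = 1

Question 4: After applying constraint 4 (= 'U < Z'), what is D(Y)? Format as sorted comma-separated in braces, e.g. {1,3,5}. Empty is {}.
Answer: {2,3,4,6,7,8}

Derivation:
Constraint 1 (U != Y) on D(U)={4,5,6,7,8} D(Y)={2,3,4,6,7,8}: no change
Constraint 2 (Y != Z) on D(Y)={2,3,4,6,7,8} D(Z)={2,3,5,6,7,8}: no change
Constraint 3 (Y != U) on D(Y)={2,3,4,6,7,8} D(U)={4,5,6,7,8}: no change
Constraint 4 (U < Z) on D(U)={4,5,6,7,8} D(Z)={2,3,5,6,7,8}: U {4,5,6,7,8}->{4,5,6,7}; Z {2,3,5,6,7,8}->{5,6,7,8}
So after constraint 4: D(Y) = {2,3,4,6,7,8}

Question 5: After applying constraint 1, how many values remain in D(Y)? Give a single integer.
Answer: 6

Derivation:
Constraint 1 (U != Y) on D(U)={4,5,6,7,8} D(Y)={2,3,4,6,7,8}: no change
So after constraint 1: D(Y)={2,3,4,6,7,8}, size = 6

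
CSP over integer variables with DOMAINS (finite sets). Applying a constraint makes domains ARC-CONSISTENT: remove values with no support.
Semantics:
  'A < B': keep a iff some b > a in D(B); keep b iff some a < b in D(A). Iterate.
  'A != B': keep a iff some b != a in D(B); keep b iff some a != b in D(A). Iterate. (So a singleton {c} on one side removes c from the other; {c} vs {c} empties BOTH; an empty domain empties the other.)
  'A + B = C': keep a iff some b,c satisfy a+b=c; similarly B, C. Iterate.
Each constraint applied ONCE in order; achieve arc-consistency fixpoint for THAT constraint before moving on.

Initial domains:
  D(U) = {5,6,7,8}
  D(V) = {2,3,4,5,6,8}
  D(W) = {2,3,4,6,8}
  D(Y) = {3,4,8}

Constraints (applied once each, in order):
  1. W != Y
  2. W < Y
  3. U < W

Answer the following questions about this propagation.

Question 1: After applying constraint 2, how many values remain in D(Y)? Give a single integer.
Constraint 1 (W != Y) on D(W)={2,3,4,6,8} D(Y)={3,4,8}: no change
Constraint 2 (W < Y) on D(W)={2,3,4,6,8} D(Y)={3,4,8}: W {2,3,4,6,8}->{2,3,4,6}
So after constraint 2: D(Y)={3,4,8}, size = 3

Answer: 3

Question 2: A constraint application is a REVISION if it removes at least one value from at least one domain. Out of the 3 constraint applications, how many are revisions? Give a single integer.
Constraint 1 (W != Y) on D(W)={2,3,4,6,8} D(Y)={3,4,8}: no change => not a revision
Constraint 2 (W < Y) on D(W)={2,3,4,6,8} D(Y)={3,4,8}: W {2,3,4,6,8}->{2,3,4,6} => REVISION
Constraint 3 (U < W) on D(U)={5,6,7,8} D(W)={2,3,4,6}: U {5,6,7,8}->{5}; W {2,3,4,6}->{6} => REVISION
Total revisions = 2

Answer: 2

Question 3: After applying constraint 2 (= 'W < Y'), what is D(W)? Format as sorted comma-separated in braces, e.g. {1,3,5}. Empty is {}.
Answer: {2,3,4,6}

Derivation:
Constraint 1 (W != Y) on D(W)={2,3,4,6,8} D(Y)={3,4,8}: no change
Constraint 2 (W < Y) on D(W)={2,3,4,6,8} D(Y)={3,4,8}: W {2,3,4,6,8}->{2,3,4,6}
So after constraint 2: D(W) = {2,3,4,6}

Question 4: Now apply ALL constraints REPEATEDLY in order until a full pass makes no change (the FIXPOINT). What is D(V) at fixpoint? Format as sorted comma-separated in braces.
pass 0 (initial): D(V)={2,3,4,5,6,8}
pass 1: U {5,6,7,8}->{5}; W {2,3,4,6,8}->{6}
pass 2: Y {3,4,8}->{8}
pass 3: no change
Fixpoint after 3 passes: D(V) = {2,3,4,5,6,8}

Answer: {2,3,4,5,6,8}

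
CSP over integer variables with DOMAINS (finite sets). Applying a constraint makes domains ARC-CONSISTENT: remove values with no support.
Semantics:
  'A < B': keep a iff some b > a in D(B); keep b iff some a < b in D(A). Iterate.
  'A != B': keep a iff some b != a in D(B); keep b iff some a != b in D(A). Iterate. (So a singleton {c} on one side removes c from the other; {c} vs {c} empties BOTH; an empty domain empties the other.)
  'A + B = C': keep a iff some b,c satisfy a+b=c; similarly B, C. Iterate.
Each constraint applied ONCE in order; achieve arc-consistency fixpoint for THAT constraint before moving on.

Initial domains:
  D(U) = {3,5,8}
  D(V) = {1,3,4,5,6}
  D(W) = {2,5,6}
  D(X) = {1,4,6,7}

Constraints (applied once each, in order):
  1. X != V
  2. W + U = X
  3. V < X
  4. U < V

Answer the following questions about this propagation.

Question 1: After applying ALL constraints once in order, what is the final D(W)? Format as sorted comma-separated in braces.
Answer: {2}

Derivation:
Constraint 1 (X != V) on D(X)={1,4,6,7} D(V)={1,3,4,5,6}: no change
Constraint 2 (W + U = X) on D(W)={2,5,6} D(U)={3,5,8} D(X)={1,4,6,7}: W {2,5,6}->{2}; U {3,5,8}->{5}; X {1,4,6,7}->{7}
Constraint 3 (V < X) on D(V)={1,3,4,5,6} D(X)={7}: no change
Constraint 4 (U < V) on D(U)={5} D(V)={1,3,4,5,6}: V {1,3,4,5,6}->{6}
So after all 4 constraints: D(W) = {2}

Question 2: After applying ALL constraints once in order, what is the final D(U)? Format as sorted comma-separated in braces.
Constraint 1 (X != V) on D(X)={1,4,6,7} D(V)={1,3,4,5,6}: no change
Constraint 2 (W + U = X) on D(W)={2,5,6} D(U)={3,5,8} D(X)={1,4,6,7}: W {2,5,6}->{2}; U {3,5,8}->{5}; X {1,4,6,7}->{7}
Constraint 3 (V < X) on D(V)={1,3,4,5,6} D(X)={7}: no change
Constraint 4 (U < V) on D(U)={5} D(V)={1,3,4,5,6}: V {1,3,4,5,6}->{6}
So after all 4 constraints: D(U) = {5}

Answer: {5}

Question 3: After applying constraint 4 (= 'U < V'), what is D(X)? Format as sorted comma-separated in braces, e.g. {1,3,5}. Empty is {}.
Answer: {7}

Derivation:
Constraint 1 (X != V) on D(X)={1,4,6,7} D(V)={1,3,4,5,6}: no change
Constraint 2 (W + U = X) on D(W)={2,5,6} D(U)={3,5,8} D(X)={1,4,6,7}: W {2,5,6}->{2}; U {3,5,8}->{5}; X {1,4,6,7}->{7}
Constraint 3 (V < X) on D(V)={1,3,4,5,6} D(X)={7}: no change
Constraint 4 (U < V) on D(U)={5} D(V)={1,3,4,5,6}: V {1,3,4,5,6}->{6}
So after constraint 4: D(X) = {7}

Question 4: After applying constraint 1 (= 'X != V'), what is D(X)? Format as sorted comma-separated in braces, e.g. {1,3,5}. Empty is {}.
Answer: {1,4,6,7}

Derivation:
Constraint 1 (X != V) on D(X)={1,4,6,7} D(V)={1,3,4,5,6}: no change
So after constraint 1: D(X) = {1,4,6,7}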